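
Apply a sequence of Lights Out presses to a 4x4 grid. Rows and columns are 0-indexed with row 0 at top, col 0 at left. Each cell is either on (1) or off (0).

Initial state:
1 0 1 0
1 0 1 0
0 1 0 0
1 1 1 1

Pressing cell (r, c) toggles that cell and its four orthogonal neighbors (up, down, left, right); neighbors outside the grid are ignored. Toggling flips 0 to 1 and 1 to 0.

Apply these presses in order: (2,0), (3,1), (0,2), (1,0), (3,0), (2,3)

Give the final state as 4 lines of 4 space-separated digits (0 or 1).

After press 1 at (2,0):
1 0 1 0
0 0 1 0
1 0 0 0
0 1 1 1

After press 2 at (3,1):
1 0 1 0
0 0 1 0
1 1 0 0
1 0 0 1

After press 3 at (0,2):
1 1 0 1
0 0 0 0
1 1 0 0
1 0 0 1

After press 4 at (1,0):
0 1 0 1
1 1 0 0
0 1 0 0
1 0 0 1

After press 5 at (3,0):
0 1 0 1
1 1 0 0
1 1 0 0
0 1 0 1

After press 6 at (2,3):
0 1 0 1
1 1 0 1
1 1 1 1
0 1 0 0

Answer: 0 1 0 1
1 1 0 1
1 1 1 1
0 1 0 0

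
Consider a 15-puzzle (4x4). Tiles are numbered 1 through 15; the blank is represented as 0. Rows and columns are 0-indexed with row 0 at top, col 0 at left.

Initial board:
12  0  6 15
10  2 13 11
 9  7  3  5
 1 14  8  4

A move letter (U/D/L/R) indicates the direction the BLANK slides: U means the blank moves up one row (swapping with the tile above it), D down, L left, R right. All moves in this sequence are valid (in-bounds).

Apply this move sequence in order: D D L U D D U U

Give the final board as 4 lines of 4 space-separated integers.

Answer: 12  2  6 15
 0  7 13 11
10  9  3  5
 1 14  8  4

Derivation:
After move 1 (D):
12  2  6 15
10  0 13 11
 9  7  3  5
 1 14  8  4

After move 2 (D):
12  2  6 15
10  7 13 11
 9  0  3  5
 1 14  8  4

After move 3 (L):
12  2  6 15
10  7 13 11
 0  9  3  5
 1 14  8  4

After move 4 (U):
12  2  6 15
 0  7 13 11
10  9  3  5
 1 14  8  4

After move 5 (D):
12  2  6 15
10  7 13 11
 0  9  3  5
 1 14  8  4

After move 6 (D):
12  2  6 15
10  7 13 11
 1  9  3  5
 0 14  8  4

After move 7 (U):
12  2  6 15
10  7 13 11
 0  9  3  5
 1 14  8  4

After move 8 (U):
12  2  6 15
 0  7 13 11
10  9  3  5
 1 14  8  4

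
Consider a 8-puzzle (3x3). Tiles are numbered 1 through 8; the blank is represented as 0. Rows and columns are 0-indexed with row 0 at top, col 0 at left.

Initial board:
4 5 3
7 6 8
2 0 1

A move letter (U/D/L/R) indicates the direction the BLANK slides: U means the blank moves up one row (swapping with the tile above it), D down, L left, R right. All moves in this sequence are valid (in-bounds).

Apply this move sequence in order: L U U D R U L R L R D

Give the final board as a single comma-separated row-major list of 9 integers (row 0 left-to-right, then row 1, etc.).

Answer: 4, 5, 3, 6, 0, 8, 7, 2, 1

Derivation:
After move 1 (L):
4 5 3
7 6 8
0 2 1

After move 2 (U):
4 5 3
0 6 8
7 2 1

After move 3 (U):
0 5 3
4 6 8
7 2 1

After move 4 (D):
4 5 3
0 6 8
7 2 1

After move 5 (R):
4 5 3
6 0 8
7 2 1

After move 6 (U):
4 0 3
6 5 8
7 2 1

After move 7 (L):
0 4 3
6 5 8
7 2 1

After move 8 (R):
4 0 3
6 5 8
7 2 1

After move 9 (L):
0 4 3
6 5 8
7 2 1

After move 10 (R):
4 0 3
6 5 8
7 2 1

After move 11 (D):
4 5 3
6 0 8
7 2 1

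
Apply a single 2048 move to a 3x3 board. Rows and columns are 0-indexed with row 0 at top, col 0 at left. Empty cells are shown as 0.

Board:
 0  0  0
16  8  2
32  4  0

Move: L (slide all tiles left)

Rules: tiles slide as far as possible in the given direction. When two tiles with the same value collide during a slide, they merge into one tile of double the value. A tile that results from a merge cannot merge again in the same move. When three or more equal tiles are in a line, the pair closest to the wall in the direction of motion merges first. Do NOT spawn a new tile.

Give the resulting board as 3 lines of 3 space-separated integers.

Slide left:
row 0: [0, 0, 0] -> [0, 0, 0]
row 1: [16, 8, 2] -> [16, 8, 2]
row 2: [32, 4, 0] -> [32, 4, 0]

Answer:  0  0  0
16  8  2
32  4  0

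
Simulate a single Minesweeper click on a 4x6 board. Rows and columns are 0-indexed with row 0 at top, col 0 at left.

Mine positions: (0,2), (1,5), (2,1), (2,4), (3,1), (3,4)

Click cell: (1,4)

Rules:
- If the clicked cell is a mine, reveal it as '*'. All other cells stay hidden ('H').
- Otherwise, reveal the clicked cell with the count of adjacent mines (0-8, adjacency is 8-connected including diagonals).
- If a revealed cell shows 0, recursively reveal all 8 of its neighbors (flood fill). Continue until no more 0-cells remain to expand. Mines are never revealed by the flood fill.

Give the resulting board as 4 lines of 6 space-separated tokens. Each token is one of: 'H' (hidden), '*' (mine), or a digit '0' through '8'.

H H H H H H
H H H H 2 H
H H H H H H
H H H H H H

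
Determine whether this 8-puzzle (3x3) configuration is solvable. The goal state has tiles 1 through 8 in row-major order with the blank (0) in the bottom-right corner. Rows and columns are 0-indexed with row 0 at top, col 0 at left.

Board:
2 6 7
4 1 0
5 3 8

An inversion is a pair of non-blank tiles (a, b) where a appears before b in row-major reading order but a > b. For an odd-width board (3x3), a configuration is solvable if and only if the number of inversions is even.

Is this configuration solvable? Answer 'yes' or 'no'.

Inversions (pairs i<j in row-major order where tile[i] > tile[j] > 0): 12
12 is even, so the puzzle is solvable.

Answer: yes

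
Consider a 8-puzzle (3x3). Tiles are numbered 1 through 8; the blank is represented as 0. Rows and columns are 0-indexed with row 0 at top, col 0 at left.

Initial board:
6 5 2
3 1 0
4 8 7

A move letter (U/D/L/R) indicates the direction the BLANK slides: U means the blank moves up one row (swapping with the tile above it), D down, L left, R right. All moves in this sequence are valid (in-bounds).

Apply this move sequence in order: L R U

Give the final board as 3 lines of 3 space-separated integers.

Answer: 6 5 0
3 1 2
4 8 7

Derivation:
After move 1 (L):
6 5 2
3 0 1
4 8 7

After move 2 (R):
6 5 2
3 1 0
4 8 7

After move 3 (U):
6 5 0
3 1 2
4 8 7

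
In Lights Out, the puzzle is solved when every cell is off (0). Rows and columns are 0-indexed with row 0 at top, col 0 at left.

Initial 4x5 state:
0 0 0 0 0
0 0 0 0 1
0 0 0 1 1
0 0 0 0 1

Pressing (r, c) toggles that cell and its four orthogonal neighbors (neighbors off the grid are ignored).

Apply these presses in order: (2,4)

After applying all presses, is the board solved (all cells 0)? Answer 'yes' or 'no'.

After press 1 at (2,4):
0 0 0 0 0
0 0 0 0 0
0 0 0 0 0
0 0 0 0 0

Lights still on: 0

Answer: yes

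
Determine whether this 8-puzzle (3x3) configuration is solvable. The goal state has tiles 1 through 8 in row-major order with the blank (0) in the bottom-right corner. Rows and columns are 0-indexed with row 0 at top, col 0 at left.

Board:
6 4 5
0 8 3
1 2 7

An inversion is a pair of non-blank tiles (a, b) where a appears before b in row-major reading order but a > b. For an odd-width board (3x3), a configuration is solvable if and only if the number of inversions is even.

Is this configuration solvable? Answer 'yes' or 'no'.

Inversions (pairs i<j in row-major order where tile[i] > tile[j] > 0): 17
17 is odd, so the puzzle is not solvable.

Answer: no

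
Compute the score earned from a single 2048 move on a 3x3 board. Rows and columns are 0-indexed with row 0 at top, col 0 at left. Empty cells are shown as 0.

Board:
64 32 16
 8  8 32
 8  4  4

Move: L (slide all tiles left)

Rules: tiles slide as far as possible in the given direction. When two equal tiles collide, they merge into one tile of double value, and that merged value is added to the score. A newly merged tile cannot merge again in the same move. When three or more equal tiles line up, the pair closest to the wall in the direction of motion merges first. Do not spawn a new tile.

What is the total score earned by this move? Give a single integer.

Answer: 24

Derivation:
Slide left:
row 0: [64, 32, 16] -> [64, 32, 16]  score +0 (running 0)
row 1: [8, 8, 32] -> [16, 32, 0]  score +16 (running 16)
row 2: [8, 4, 4] -> [8, 8, 0]  score +8 (running 24)
Board after move:
64 32 16
16 32  0
 8  8  0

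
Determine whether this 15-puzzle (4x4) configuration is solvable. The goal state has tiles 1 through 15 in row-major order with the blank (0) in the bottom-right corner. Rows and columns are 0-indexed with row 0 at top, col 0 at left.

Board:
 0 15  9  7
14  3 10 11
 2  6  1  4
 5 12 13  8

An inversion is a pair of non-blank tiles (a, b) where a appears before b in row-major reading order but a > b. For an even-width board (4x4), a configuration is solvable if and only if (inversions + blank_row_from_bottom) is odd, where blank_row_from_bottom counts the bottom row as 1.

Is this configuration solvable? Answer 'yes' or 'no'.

Answer: yes

Derivation:
Inversions: 59
Blank is in row 0 (0-indexed from top), which is row 4 counting from the bottom (bottom = 1).
59 + 4 = 63, which is odd, so the puzzle is solvable.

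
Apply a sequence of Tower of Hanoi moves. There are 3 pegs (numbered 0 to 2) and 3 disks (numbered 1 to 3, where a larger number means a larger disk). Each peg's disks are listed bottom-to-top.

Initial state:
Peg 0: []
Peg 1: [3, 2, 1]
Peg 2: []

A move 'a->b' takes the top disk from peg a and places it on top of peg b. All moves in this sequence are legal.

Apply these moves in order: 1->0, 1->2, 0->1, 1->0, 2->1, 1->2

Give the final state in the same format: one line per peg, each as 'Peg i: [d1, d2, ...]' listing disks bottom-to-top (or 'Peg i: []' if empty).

Answer: Peg 0: [1]
Peg 1: [3]
Peg 2: [2]

Derivation:
After move 1 (1->0):
Peg 0: [1]
Peg 1: [3, 2]
Peg 2: []

After move 2 (1->2):
Peg 0: [1]
Peg 1: [3]
Peg 2: [2]

After move 3 (0->1):
Peg 0: []
Peg 1: [3, 1]
Peg 2: [2]

After move 4 (1->0):
Peg 0: [1]
Peg 1: [3]
Peg 2: [2]

After move 5 (2->1):
Peg 0: [1]
Peg 1: [3, 2]
Peg 2: []

After move 6 (1->2):
Peg 0: [1]
Peg 1: [3]
Peg 2: [2]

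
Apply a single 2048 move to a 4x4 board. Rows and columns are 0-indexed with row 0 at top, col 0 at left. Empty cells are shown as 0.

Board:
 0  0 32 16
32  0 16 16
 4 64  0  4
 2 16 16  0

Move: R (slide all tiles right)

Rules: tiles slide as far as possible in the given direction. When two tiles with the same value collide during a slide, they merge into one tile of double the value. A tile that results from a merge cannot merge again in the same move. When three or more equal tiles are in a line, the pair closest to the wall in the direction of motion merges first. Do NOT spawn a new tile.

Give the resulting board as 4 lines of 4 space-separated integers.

Answer:  0  0 32 16
 0  0 32 32
 0  4 64  4
 0  0  2 32

Derivation:
Slide right:
row 0: [0, 0, 32, 16] -> [0, 0, 32, 16]
row 1: [32, 0, 16, 16] -> [0, 0, 32, 32]
row 2: [4, 64, 0, 4] -> [0, 4, 64, 4]
row 3: [2, 16, 16, 0] -> [0, 0, 2, 32]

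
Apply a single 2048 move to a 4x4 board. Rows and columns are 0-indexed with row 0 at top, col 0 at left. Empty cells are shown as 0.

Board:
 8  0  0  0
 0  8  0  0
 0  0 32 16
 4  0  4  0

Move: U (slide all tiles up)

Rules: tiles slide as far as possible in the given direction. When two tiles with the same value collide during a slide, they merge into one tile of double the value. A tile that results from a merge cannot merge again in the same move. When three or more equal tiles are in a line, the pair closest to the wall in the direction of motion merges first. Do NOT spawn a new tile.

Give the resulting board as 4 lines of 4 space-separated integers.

Answer:  8  8 32 16
 4  0  4  0
 0  0  0  0
 0  0  0  0

Derivation:
Slide up:
col 0: [8, 0, 0, 4] -> [8, 4, 0, 0]
col 1: [0, 8, 0, 0] -> [8, 0, 0, 0]
col 2: [0, 0, 32, 4] -> [32, 4, 0, 0]
col 3: [0, 0, 16, 0] -> [16, 0, 0, 0]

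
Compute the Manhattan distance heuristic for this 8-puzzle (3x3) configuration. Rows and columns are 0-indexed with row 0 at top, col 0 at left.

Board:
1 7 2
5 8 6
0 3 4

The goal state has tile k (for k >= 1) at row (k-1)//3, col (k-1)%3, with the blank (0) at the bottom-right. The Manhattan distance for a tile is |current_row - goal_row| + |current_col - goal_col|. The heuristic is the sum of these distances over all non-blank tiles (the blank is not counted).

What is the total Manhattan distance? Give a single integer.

Answer: 12

Derivation:
Tile 1: (0,0)->(0,0) = 0
Tile 7: (0,1)->(2,0) = 3
Tile 2: (0,2)->(0,1) = 1
Tile 5: (1,0)->(1,1) = 1
Tile 8: (1,1)->(2,1) = 1
Tile 6: (1,2)->(1,2) = 0
Tile 3: (2,1)->(0,2) = 3
Tile 4: (2,2)->(1,0) = 3
Sum: 0 + 3 + 1 + 1 + 1 + 0 + 3 + 3 = 12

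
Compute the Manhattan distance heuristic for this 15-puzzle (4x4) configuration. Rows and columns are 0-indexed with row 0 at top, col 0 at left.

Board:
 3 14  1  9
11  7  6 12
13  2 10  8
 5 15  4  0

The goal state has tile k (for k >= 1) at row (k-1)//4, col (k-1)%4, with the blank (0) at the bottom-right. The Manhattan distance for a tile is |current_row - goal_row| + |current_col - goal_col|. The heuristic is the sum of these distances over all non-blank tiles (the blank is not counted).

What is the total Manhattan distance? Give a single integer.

Tile 3: at (0,0), goal (0,2), distance |0-0|+|0-2| = 2
Tile 14: at (0,1), goal (3,1), distance |0-3|+|1-1| = 3
Tile 1: at (0,2), goal (0,0), distance |0-0|+|2-0| = 2
Tile 9: at (0,3), goal (2,0), distance |0-2|+|3-0| = 5
Tile 11: at (1,0), goal (2,2), distance |1-2|+|0-2| = 3
Tile 7: at (1,1), goal (1,2), distance |1-1|+|1-2| = 1
Tile 6: at (1,2), goal (1,1), distance |1-1|+|2-1| = 1
Tile 12: at (1,3), goal (2,3), distance |1-2|+|3-3| = 1
Tile 13: at (2,0), goal (3,0), distance |2-3|+|0-0| = 1
Tile 2: at (2,1), goal (0,1), distance |2-0|+|1-1| = 2
Tile 10: at (2,2), goal (2,1), distance |2-2|+|2-1| = 1
Tile 8: at (2,3), goal (1,3), distance |2-1|+|3-3| = 1
Tile 5: at (3,0), goal (1,0), distance |3-1|+|0-0| = 2
Tile 15: at (3,1), goal (3,2), distance |3-3|+|1-2| = 1
Tile 4: at (3,2), goal (0,3), distance |3-0|+|2-3| = 4
Sum: 2 + 3 + 2 + 5 + 3 + 1 + 1 + 1 + 1 + 2 + 1 + 1 + 2 + 1 + 4 = 30

Answer: 30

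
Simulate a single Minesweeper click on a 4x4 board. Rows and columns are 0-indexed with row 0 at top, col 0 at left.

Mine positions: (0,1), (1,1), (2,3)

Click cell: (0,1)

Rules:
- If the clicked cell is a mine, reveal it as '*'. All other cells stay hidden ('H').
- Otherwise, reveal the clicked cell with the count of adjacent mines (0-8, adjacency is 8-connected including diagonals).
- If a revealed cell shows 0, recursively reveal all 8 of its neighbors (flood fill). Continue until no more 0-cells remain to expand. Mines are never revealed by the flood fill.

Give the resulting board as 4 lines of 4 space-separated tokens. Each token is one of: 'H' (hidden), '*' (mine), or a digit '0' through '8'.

H * H H
H H H H
H H H H
H H H H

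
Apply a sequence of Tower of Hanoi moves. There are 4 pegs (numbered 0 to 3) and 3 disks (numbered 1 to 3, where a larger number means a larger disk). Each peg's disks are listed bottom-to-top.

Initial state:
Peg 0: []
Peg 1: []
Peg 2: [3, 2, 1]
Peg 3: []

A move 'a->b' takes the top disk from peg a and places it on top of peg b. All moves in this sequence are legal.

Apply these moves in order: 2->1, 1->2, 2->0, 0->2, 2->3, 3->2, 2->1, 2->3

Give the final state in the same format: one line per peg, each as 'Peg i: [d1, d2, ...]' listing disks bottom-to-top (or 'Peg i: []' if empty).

After move 1 (2->1):
Peg 0: []
Peg 1: [1]
Peg 2: [3, 2]
Peg 3: []

After move 2 (1->2):
Peg 0: []
Peg 1: []
Peg 2: [3, 2, 1]
Peg 3: []

After move 3 (2->0):
Peg 0: [1]
Peg 1: []
Peg 2: [3, 2]
Peg 3: []

After move 4 (0->2):
Peg 0: []
Peg 1: []
Peg 2: [3, 2, 1]
Peg 3: []

After move 5 (2->3):
Peg 0: []
Peg 1: []
Peg 2: [3, 2]
Peg 3: [1]

After move 6 (3->2):
Peg 0: []
Peg 1: []
Peg 2: [3, 2, 1]
Peg 3: []

After move 7 (2->1):
Peg 0: []
Peg 1: [1]
Peg 2: [3, 2]
Peg 3: []

After move 8 (2->3):
Peg 0: []
Peg 1: [1]
Peg 2: [3]
Peg 3: [2]

Answer: Peg 0: []
Peg 1: [1]
Peg 2: [3]
Peg 3: [2]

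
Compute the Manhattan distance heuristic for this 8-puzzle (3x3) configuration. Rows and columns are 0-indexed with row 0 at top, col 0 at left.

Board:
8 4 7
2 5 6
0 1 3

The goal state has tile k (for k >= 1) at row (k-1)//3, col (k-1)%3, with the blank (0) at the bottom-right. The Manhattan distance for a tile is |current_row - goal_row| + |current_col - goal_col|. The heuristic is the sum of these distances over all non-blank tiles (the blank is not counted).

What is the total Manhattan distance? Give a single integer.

Answer: 16

Derivation:
Tile 8: (0,0)->(2,1) = 3
Tile 4: (0,1)->(1,0) = 2
Tile 7: (0,2)->(2,0) = 4
Tile 2: (1,0)->(0,1) = 2
Tile 5: (1,1)->(1,1) = 0
Tile 6: (1,2)->(1,2) = 0
Tile 1: (2,1)->(0,0) = 3
Tile 3: (2,2)->(0,2) = 2
Sum: 3 + 2 + 4 + 2 + 0 + 0 + 3 + 2 = 16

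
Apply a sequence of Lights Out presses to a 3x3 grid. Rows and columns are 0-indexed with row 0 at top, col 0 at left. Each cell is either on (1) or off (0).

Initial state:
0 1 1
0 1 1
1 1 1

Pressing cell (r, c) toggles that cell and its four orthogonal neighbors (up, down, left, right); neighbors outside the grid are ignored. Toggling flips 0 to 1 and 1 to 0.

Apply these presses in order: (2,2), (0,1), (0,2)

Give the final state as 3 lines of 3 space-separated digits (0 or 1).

After press 1 at (2,2):
0 1 1
0 1 0
1 0 0

After press 2 at (0,1):
1 0 0
0 0 0
1 0 0

After press 3 at (0,2):
1 1 1
0 0 1
1 0 0

Answer: 1 1 1
0 0 1
1 0 0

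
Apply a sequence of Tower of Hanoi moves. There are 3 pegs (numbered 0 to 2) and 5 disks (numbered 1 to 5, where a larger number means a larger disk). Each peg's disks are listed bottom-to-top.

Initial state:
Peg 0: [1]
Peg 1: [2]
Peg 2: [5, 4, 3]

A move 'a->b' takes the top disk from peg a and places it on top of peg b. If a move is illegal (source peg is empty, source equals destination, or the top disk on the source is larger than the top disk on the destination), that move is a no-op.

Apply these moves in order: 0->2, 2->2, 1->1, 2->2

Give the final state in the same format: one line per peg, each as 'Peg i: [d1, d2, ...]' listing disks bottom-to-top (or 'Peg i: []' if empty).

Answer: Peg 0: []
Peg 1: [2]
Peg 2: [5, 4, 3, 1]

Derivation:
After move 1 (0->2):
Peg 0: []
Peg 1: [2]
Peg 2: [5, 4, 3, 1]

After move 2 (2->2):
Peg 0: []
Peg 1: [2]
Peg 2: [5, 4, 3, 1]

After move 3 (1->1):
Peg 0: []
Peg 1: [2]
Peg 2: [5, 4, 3, 1]

After move 4 (2->2):
Peg 0: []
Peg 1: [2]
Peg 2: [5, 4, 3, 1]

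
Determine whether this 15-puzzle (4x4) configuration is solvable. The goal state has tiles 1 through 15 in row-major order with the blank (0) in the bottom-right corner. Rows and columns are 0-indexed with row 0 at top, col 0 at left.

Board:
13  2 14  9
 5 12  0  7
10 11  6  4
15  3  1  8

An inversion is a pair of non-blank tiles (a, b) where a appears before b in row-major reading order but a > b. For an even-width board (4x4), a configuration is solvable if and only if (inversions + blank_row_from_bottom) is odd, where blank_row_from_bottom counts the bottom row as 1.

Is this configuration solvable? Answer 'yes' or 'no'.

Inversions: 65
Blank is in row 1 (0-indexed from top), which is row 3 counting from the bottom (bottom = 1).
65 + 3 = 68, which is even, so the puzzle is not solvable.

Answer: no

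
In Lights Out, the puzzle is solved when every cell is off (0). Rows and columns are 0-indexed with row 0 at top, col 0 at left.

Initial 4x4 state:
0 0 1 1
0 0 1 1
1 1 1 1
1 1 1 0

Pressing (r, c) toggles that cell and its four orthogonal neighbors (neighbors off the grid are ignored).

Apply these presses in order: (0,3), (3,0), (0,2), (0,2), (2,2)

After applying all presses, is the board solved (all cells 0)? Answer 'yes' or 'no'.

After press 1 at (0,3):
0 0 0 0
0 0 1 0
1 1 1 1
1 1 1 0

After press 2 at (3,0):
0 0 0 0
0 0 1 0
0 1 1 1
0 0 1 0

After press 3 at (0,2):
0 1 1 1
0 0 0 0
0 1 1 1
0 0 1 0

After press 4 at (0,2):
0 0 0 0
0 0 1 0
0 1 1 1
0 0 1 0

After press 5 at (2,2):
0 0 0 0
0 0 0 0
0 0 0 0
0 0 0 0

Lights still on: 0

Answer: yes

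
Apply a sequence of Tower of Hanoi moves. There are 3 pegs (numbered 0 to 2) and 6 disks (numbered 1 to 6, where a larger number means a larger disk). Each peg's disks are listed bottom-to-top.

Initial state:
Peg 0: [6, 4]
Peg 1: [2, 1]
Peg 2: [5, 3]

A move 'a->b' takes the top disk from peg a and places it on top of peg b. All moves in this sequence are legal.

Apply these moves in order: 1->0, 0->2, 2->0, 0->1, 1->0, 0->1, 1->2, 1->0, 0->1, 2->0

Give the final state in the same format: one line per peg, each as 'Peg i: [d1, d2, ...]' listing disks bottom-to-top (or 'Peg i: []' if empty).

After move 1 (1->0):
Peg 0: [6, 4, 1]
Peg 1: [2]
Peg 2: [5, 3]

After move 2 (0->2):
Peg 0: [6, 4]
Peg 1: [2]
Peg 2: [5, 3, 1]

After move 3 (2->0):
Peg 0: [6, 4, 1]
Peg 1: [2]
Peg 2: [5, 3]

After move 4 (0->1):
Peg 0: [6, 4]
Peg 1: [2, 1]
Peg 2: [5, 3]

After move 5 (1->0):
Peg 0: [6, 4, 1]
Peg 1: [2]
Peg 2: [5, 3]

After move 6 (0->1):
Peg 0: [6, 4]
Peg 1: [2, 1]
Peg 2: [5, 3]

After move 7 (1->2):
Peg 0: [6, 4]
Peg 1: [2]
Peg 2: [5, 3, 1]

After move 8 (1->0):
Peg 0: [6, 4, 2]
Peg 1: []
Peg 2: [5, 3, 1]

After move 9 (0->1):
Peg 0: [6, 4]
Peg 1: [2]
Peg 2: [5, 3, 1]

After move 10 (2->0):
Peg 0: [6, 4, 1]
Peg 1: [2]
Peg 2: [5, 3]

Answer: Peg 0: [6, 4, 1]
Peg 1: [2]
Peg 2: [5, 3]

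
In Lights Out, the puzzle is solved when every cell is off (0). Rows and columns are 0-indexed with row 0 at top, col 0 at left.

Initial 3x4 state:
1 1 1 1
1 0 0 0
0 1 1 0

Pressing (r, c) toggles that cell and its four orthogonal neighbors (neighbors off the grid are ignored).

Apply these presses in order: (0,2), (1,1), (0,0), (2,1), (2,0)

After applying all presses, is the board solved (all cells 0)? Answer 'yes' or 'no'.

After press 1 at (0,2):
1 0 0 0
1 0 1 0
0 1 1 0

After press 2 at (1,1):
1 1 0 0
0 1 0 0
0 0 1 0

After press 3 at (0,0):
0 0 0 0
1 1 0 0
0 0 1 0

After press 4 at (2,1):
0 0 0 0
1 0 0 0
1 1 0 0

After press 5 at (2,0):
0 0 0 0
0 0 0 0
0 0 0 0

Lights still on: 0

Answer: yes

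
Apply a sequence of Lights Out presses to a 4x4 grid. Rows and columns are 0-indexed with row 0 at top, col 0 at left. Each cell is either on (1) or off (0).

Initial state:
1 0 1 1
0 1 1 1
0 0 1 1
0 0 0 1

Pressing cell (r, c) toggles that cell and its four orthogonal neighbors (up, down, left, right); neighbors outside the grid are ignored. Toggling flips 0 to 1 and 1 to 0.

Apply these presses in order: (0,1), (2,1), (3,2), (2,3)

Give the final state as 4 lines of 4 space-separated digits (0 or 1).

Answer: 0 1 0 1
0 1 1 0
1 1 0 0
0 0 1 1

Derivation:
After press 1 at (0,1):
0 1 0 1
0 0 1 1
0 0 1 1
0 0 0 1

After press 2 at (2,1):
0 1 0 1
0 1 1 1
1 1 0 1
0 1 0 1

After press 3 at (3,2):
0 1 0 1
0 1 1 1
1 1 1 1
0 0 1 0

After press 4 at (2,3):
0 1 0 1
0 1 1 0
1 1 0 0
0 0 1 1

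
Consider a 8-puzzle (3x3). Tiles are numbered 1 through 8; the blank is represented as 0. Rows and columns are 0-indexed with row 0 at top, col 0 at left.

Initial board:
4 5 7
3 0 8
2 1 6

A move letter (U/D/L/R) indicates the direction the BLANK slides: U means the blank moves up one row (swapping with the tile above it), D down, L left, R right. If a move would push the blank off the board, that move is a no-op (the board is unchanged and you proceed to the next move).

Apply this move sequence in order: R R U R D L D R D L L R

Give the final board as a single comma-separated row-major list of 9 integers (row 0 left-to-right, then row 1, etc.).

Answer: 4, 5, 7, 3, 1, 8, 2, 0, 6

Derivation:
After move 1 (R):
4 5 7
3 8 0
2 1 6

After move 2 (R):
4 5 7
3 8 0
2 1 6

After move 3 (U):
4 5 0
3 8 7
2 1 6

After move 4 (R):
4 5 0
3 8 7
2 1 6

After move 5 (D):
4 5 7
3 8 0
2 1 6

After move 6 (L):
4 5 7
3 0 8
2 1 6

After move 7 (D):
4 5 7
3 1 8
2 0 6

After move 8 (R):
4 5 7
3 1 8
2 6 0

After move 9 (D):
4 5 7
3 1 8
2 6 0

After move 10 (L):
4 5 7
3 1 8
2 0 6

After move 11 (L):
4 5 7
3 1 8
0 2 6

After move 12 (R):
4 5 7
3 1 8
2 0 6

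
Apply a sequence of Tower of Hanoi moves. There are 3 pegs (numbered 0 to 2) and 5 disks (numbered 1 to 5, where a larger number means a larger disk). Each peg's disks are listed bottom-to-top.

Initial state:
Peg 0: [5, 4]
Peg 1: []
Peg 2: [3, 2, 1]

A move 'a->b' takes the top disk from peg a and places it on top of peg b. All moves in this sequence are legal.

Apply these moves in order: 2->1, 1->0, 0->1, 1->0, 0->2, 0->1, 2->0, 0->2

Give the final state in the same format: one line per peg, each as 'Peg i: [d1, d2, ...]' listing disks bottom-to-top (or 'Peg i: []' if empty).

Answer: Peg 0: [5]
Peg 1: [4]
Peg 2: [3, 2, 1]

Derivation:
After move 1 (2->1):
Peg 0: [5, 4]
Peg 1: [1]
Peg 2: [3, 2]

After move 2 (1->0):
Peg 0: [5, 4, 1]
Peg 1: []
Peg 2: [3, 2]

After move 3 (0->1):
Peg 0: [5, 4]
Peg 1: [1]
Peg 2: [3, 2]

After move 4 (1->0):
Peg 0: [5, 4, 1]
Peg 1: []
Peg 2: [3, 2]

After move 5 (0->2):
Peg 0: [5, 4]
Peg 1: []
Peg 2: [3, 2, 1]

After move 6 (0->1):
Peg 0: [5]
Peg 1: [4]
Peg 2: [3, 2, 1]

After move 7 (2->0):
Peg 0: [5, 1]
Peg 1: [4]
Peg 2: [3, 2]

After move 8 (0->2):
Peg 0: [5]
Peg 1: [4]
Peg 2: [3, 2, 1]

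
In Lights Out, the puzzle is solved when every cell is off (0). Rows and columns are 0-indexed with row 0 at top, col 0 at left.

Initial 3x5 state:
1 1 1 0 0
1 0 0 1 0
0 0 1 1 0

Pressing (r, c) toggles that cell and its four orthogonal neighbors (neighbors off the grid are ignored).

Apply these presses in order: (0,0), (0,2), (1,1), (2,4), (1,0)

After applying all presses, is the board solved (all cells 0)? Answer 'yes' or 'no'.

After press 1 at (0,0):
0 0 1 0 0
0 0 0 1 0
0 0 1 1 0

After press 2 at (0,2):
0 1 0 1 0
0 0 1 1 0
0 0 1 1 0

After press 3 at (1,1):
0 0 0 1 0
1 1 0 1 0
0 1 1 1 0

After press 4 at (2,4):
0 0 0 1 0
1 1 0 1 1
0 1 1 0 1

After press 5 at (1,0):
1 0 0 1 0
0 0 0 1 1
1 1 1 0 1

Lights still on: 8

Answer: no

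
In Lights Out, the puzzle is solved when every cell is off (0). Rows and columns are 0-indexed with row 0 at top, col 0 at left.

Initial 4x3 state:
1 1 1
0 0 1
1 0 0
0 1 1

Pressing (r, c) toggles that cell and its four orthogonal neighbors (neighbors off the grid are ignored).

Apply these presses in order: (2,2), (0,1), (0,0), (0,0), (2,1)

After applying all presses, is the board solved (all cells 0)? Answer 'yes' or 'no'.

Answer: yes

Derivation:
After press 1 at (2,2):
1 1 1
0 0 0
1 1 1
0 1 0

After press 2 at (0,1):
0 0 0
0 1 0
1 1 1
0 1 0

After press 3 at (0,0):
1 1 0
1 1 0
1 1 1
0 1 0

After press 4 at (0,0):
0 0 0
0 1 0
1 1 1
0 1 0

After press 5 at (2,1):
0 0 0
0 0 0
0 0 0
0 0 0

Lights still on: 0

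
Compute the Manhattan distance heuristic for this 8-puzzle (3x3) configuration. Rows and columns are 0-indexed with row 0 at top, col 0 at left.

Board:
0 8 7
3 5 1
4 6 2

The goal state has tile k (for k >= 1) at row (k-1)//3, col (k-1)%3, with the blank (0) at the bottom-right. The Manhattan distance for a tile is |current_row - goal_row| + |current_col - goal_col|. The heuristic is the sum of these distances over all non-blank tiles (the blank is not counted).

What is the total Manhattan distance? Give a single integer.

Tile 8: (0,1)->(2,1) = 2
Tile 7: (0,2)->(2,0) = 4
Tile 3: (1,0)->(0,2) = 3
Tile 5: (1,1)->(1,1) = 0
Tile 1: (1,2)->(0,0) = 3
Tile 4: (2,0)->(1,0) = 1
Tile 6: (2,1)->(1,2) = 2
Tile 2: (2,2)->(0,1) = 3
Sum: 2 + 4 + 3 + 0 + 3 + 1 + 2 + 3 = 18

Answer: 18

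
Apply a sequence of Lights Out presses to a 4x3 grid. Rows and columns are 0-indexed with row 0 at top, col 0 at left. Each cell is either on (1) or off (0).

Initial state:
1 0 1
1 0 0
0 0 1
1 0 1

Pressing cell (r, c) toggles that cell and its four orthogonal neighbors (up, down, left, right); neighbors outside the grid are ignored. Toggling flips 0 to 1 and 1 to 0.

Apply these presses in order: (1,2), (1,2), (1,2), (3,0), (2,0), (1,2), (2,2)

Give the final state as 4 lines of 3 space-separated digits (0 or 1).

After press 1 at (1,2):
1 0 0
1 1 1
0 0 0
1 0 1

After press 2 at (1,2):
1 0 1
1 0 0
0 0 1
1 0 1

After press 3 at (1,2):
1 0 0
1 1 1
0 0 0
1 0 1

After press 4 at (3,0):
1 0 0
1 1 1
1 0 0
0 1 1

After press 5 at (2,0):
1 0 0
0 1 1
0 1 0
1 1 1

After press 6 at (1,2):
1 0 1
0 0 0
0 1 1
1 1 1

After press 7 at (2,2):
1 0 1
0 0 1
0 0 0
1 1 0

Answer: 1 0 1
0 0 1
0 0 0
1 1 0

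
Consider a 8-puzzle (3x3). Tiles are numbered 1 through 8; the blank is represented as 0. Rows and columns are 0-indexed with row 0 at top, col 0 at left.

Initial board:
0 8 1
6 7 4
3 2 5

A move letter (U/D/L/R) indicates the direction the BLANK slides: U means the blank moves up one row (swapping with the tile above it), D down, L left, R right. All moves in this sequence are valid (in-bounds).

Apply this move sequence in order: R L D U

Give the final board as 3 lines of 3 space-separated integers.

Answer: 0 8 1
6 7 4
3 2 5

Derivation:
After move 1 (R):
8 0 1
6 7 4
3 2 5

After move 2 (L):
0 8 1
6 7 4
3 2 5

After move 3 (D):
6 8 1
0 7 4
3 2 5

After move 4 (U):
0 8 1
6 7 4
3 2 5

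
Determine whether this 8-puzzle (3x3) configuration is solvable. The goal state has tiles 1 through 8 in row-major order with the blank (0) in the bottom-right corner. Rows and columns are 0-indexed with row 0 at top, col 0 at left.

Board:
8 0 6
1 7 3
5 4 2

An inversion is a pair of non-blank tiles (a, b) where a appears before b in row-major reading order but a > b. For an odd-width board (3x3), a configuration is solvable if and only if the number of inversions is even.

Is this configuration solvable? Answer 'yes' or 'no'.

Answer: yes

Derivation:
Inversions (pairs i<j in row-major order where tile[i] > tile[j] > 0): 20
20 is even, so the puzzle is solvable.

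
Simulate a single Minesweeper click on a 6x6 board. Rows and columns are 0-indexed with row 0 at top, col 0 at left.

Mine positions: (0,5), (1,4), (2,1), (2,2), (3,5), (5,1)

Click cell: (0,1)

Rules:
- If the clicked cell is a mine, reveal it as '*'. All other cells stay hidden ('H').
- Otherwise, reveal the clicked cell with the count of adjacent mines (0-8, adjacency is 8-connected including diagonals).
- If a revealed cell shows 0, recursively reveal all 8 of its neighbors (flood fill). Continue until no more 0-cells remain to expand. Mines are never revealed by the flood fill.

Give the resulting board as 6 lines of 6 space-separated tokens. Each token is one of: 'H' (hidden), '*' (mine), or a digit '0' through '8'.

0 0 0 1 H H
1 2 2 2 H H
H H H H H H
H H H H H H
H H H H H H
H H H H H H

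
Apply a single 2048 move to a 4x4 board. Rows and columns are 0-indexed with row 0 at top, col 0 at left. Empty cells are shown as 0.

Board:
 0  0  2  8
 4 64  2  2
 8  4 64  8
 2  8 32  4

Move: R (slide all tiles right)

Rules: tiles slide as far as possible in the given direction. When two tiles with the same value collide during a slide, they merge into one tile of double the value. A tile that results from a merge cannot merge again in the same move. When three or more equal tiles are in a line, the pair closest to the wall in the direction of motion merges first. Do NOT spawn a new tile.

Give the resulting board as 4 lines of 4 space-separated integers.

Slide right:
row 0: [0, 0, 2, 8] -> [0, 0, 2, 8]
row 1: [4, 64, 2, 2] -> [0, 4, 64, 4]
row 2: [8, 4, 64, 8] -> [8, 4, 64, 8]
row 3: [2, 8, 32, 4] -> [2, 8, 32, 4]

Answer:  0  0  2  8
 0  4 64  4
 8  4 64  8
 2  8 32  4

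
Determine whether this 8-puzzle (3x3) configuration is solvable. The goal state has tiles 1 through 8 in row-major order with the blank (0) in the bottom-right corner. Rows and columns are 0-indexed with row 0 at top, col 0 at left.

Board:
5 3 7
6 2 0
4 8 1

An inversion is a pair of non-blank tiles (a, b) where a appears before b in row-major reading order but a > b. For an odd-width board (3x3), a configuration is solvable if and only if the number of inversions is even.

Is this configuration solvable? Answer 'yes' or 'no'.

Inversions (pairs i<j in row-major order where tile[i] > tile[j] > 0): 16
16 is even, so the puzzle is solvable.

Answer: yes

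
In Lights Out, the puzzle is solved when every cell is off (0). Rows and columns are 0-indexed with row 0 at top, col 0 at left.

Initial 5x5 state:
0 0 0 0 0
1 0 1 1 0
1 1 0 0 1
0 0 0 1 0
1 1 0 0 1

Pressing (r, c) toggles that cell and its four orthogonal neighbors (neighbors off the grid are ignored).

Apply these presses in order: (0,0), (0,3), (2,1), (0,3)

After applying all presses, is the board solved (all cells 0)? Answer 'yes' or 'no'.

Answer: no

Derivation:
After press 1 at (0,0):
1 1 0 0 0
0 0 1 1 0
1 1 0 0 1
0 0 0 1 0
1 1 0 0 1

After press 2 at (0,3):
1 1 1 1 1
0 0 1 0 0
1 1 0 0 1
0 0 0 1 0
1 1 0 0 1

After press 3 at (2,1):
1 1 1 1 1
0 1 1 0 0
0 0 1 0 1
0 1 0 1 0
1 1 0 0 1

After press 4 at (0,3):
1 1 0 0 0
0 1 1 1 0
0 0 1 0 1
0 1 0 1 0
1 1 0 0 1

Lights still on: 12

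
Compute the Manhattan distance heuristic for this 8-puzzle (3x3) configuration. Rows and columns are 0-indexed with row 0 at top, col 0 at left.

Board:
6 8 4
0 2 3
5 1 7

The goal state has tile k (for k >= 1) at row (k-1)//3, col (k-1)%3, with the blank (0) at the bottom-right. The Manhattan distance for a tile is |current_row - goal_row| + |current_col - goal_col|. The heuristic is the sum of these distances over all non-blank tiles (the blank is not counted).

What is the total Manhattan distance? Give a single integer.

Answer: 17

Derivation:
Tile 6: (0,0)->(1,2) = 3
Tile 8: (0,1)->(2,1) = 2
Tile 4: (0,2)->(1,0) = 3
Tile 2: (1,1)->(0,1) = 1
Tile 3: (1,2)->(0,2) = 1
Tile 5: (2,0)->(1,1) = 2
Tile 1: (2,1)->(0,0) = 3
Tile 7: (2,2)->(2,0) = 2
Sum: 3 + 2 + 3 + 1 + 1 + 2 + 3 + 2 = 17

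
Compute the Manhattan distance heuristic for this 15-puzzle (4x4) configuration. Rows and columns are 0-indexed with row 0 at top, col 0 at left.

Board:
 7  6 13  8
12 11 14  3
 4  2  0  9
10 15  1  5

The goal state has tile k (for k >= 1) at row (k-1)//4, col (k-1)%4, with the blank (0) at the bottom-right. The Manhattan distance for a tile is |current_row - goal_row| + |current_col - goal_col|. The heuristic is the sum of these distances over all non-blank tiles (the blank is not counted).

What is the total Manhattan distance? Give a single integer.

Tile 7: (0,0)->(1,2) = 3
Tile 6: (0,1)->(1,1) = 1
Tile 13: (0,2)->(3,0) = 5
Tile 8: (0,3)->(1,3) = 1
Tile 12: (1,0)->(2,3) = 4
Tile 11: (1,1)->(2,2) = 2
Tile 14: (1,2)->(3,1) = 3
Tile 3: (1,3)->(0,2) = 2
Tile 4: (2,0)->(0,3) = 5
Tile 2: (2,1)->(0,1) = 2
Tile 9: (2,3)->(2,0) = 3
Tile 10: (3,0)->(2,1) = 2
Tile 15: (3,1)->(3,2) = 1
Tile 1: (3,2)->(0,0) = 5
Tile 5: (3,3)->(1,0) = 5
Sum: 3 + 1 + 5 + 1 + 4 + 2 + 3 + 2 + 5 + 2 + 3 + 2 + 1 + 5 + 5 = 44

Answer: 44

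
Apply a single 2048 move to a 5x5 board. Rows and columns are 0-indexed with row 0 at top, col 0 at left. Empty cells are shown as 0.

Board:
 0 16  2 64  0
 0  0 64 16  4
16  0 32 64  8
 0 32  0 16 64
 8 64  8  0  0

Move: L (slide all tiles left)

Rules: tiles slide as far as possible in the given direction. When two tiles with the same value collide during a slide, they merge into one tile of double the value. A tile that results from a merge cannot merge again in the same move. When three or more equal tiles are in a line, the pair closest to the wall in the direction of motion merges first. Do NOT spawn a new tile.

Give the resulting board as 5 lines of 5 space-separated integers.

Answer: 16  2 64  0  0
64 16  4  0  0
16 32 64  8  0
32 16 64  0  0
 8 64  8  0  0

Derivation:
Slide left:
row 0: [0, 16, 2, 64, 0] -> [16, 2, 64, 0, 0]
row 1: [0, 0, 64, 16, 4] -> [64, 16, 4, 0, 0]
row 2: [16, 0, 32, 64, 8] -> [16, 32, 64, 8, 0]
row 3: [0, 32, 0, 16, 64] -> [32, 16, 64, 0, 0]
row 4: [8, 64, 8, 0, 0] -> [8, 64, 8, 0, 0]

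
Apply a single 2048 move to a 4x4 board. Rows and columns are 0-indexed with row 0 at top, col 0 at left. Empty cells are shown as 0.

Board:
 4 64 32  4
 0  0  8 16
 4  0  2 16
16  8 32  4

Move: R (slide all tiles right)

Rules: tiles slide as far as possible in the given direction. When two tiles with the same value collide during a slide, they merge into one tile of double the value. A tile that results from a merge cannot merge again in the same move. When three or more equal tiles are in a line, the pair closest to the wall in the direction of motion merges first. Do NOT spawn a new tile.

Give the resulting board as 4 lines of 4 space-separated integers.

Slide right:
row 0: [4, 64, 32, 4] -> [4, 64, 32, 4]
row 1: [0, 0, 8, 16] -> [0, 0, 8, 16]
row 2: [4, 0, 2, 16] -> [0, 4, 2, 16]
row 3: [16, 8, 32, 4] -> [16, 8, 32, 4]

Answer:  4 64 32  4
 0  0  8 16
 0  4  2 16
16  8 32  4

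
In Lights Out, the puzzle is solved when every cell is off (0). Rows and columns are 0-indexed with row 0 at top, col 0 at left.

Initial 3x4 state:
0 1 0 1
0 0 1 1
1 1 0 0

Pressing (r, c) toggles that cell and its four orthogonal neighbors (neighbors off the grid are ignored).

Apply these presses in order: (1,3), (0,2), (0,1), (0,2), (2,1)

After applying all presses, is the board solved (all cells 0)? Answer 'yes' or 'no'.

Answer: no

Derivation:
After press 1 at (1,3):
0 1 0 0
0 0 0 0
1 1 0 1

After press 2 at (0,2):
0 0 1 1
0 0 1 0
1 1 0 1

After press 3 at (0,1):
1 1 0 1
0 1 1 0
1 1 0 1

After press 4 at (0,2):
1 0 1 0
0 1 0 0
1 1 0 1

After press 5 at (2,1):
1 0 1 0
0 0 0 0
0 0 1 1

Lights still on: 4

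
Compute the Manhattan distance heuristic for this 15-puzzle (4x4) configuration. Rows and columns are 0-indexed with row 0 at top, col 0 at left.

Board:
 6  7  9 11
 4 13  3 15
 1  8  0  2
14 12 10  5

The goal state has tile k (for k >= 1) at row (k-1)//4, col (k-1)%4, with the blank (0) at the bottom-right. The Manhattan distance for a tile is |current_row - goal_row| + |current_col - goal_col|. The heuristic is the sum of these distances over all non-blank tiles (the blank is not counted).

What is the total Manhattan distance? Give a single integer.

Tile 6: (0,0)->(1,1) = 2
Tile 7: (0,1)->(1,2) = 2
Tile 9: (0,2)->(2,0) = 4
Tile 11: (0,3)->(2,2) = 3
Tile 4: (1,0)->(0,3) = 4
Tile 13: (1,1)->(3,0) = 3
Tile 3: (1,2)->(0,2) = 1
Tile 15: (1,3)->(3,2) = 3
Tile 1: (2,0)->(0,0) = 2
Tile 8: (2,1)->(1,3) = 3
Tile 2: (2,3)->(0,1) = 4
Tile 14: (3,0)->(3,1) = 1
Tile 12: (3,1)->(2,3) = 3
Tile 10: (3,2)->(2,1) = 2
Tile 5: (3,3)->(1,0) = 5
Sum: 2 + 2 + 4 + 3 + 4 + 3 + 1 + 3 + 2 + 3 + 4 + 1 + 3 + 2 + 5 = 42

Answer: 42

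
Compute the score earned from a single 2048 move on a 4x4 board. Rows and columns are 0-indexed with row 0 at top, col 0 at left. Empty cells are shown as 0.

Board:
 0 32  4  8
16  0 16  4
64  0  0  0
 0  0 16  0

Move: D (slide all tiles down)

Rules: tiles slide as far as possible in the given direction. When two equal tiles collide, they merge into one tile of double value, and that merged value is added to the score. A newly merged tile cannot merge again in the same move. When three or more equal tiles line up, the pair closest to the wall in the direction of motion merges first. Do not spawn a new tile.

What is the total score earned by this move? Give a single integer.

Answer: 32

Derivation:
Slide down:
col 0: [0, 16, 64, 0] -> [0, 0, 16, 64]  score +0 (running 0)
col 1: [32, 0, 0, 0] -> [0, 0, 0, 32]  score +0 (running 0)
col 2: [4, 16, 0, 16] -> [0, 0, 4, 32]  score +32 (running 32)
col 3: [8, 4, 0, 0] -> [0, 0, 8, 4]  score +0 (running 32)
Board after move:
 0  0  0  0
 0  0  0  0
16  0  4  8
64 32 32  4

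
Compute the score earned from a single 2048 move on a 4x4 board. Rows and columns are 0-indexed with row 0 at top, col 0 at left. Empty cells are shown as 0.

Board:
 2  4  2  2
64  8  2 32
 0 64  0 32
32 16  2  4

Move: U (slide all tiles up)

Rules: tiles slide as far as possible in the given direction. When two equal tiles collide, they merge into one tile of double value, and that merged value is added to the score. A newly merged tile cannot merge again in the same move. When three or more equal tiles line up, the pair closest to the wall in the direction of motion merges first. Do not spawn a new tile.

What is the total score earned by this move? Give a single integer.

Answer: 68

Derivation:
Slide up:
col 0: [2, 64, 0, 32] -> [2, 64, 32, 0]  score +0 (running 0)
col 1: [4, 8, 64, 16] -> [4, 8, 64, 16]  score +0 (running 0)
col 2: [2, 2, 0, 2] -> [4, 2, 0, 0]  score +4 (running 4)
col 3: [2, 32, 32, 4] -> [2, 64, 4, 0]  score +64 (running 68)
Board after move:
 2  4  4  2
64  8  2 64
32 64  0  4
 0 16  0  0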